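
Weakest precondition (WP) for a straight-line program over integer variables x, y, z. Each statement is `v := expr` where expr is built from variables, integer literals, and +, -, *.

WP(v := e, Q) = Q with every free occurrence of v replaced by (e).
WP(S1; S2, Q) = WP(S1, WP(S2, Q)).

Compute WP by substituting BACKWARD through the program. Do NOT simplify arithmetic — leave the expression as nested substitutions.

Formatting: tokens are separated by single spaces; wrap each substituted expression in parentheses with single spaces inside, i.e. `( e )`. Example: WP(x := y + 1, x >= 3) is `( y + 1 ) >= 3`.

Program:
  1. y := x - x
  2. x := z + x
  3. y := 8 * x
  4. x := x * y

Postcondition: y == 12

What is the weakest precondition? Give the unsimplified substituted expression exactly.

Answer: ( 8 * ( z + x ) ) == 12

Derivation:
post: y == 12
stmt 4: x := x * y  -- replace 0 occurrence(s) of x with (x * y)
  => y == 12
stmt 3: y := 8 * x  -- replace 1 occurrence(s) of y with (8 * x)
  => ( 8 * x ) == 12
stmt 2: x := z + x  -- replace 1 occurrence(s) of x with (z + x)
  => ( 8 * ( z + x ) ) == 12
stmt 1: y := x - x  -- replace 0 occurrence(s) of y with (x - x)
  => ( 8 * ( z + x ) ) == 12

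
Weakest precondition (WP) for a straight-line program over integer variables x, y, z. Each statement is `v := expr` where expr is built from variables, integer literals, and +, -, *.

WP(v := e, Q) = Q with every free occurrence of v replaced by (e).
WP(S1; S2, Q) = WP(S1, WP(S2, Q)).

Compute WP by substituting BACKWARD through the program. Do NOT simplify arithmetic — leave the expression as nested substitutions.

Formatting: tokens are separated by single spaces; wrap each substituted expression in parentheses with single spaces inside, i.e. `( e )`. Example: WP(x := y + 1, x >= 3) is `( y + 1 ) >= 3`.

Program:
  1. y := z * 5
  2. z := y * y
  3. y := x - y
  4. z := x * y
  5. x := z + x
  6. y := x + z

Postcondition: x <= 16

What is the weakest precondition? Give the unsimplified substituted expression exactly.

Answer: ( ( x * ( x - ( z * 5 ) ) ) + x ) <= 16

Derivation:
post: x <= 16
stmt 6: y := x + z  -- replace 0 occurrence(s) of y with (x + z)
  => x <= 16
stmt 5: x := z + x  -- replace 1 occurrence(s) of x with (z + x)
  => ( z + x ) <= 16
stmt 4: z := x * y  -- replace 1 occurrence(s) of z with (x * y)
  => ( ( x * y ) + x ) <= 16
stmt 3: y := x - y  -- replace 1 occurrence(s) of y with (x - y)
  => ( ( x * ( x - y ) ) + x ) <= 16
stmt 2: z := y * y  -- replace 0 occurrence(s) of z with (y * y)
  => ( ( x * ( x - y ) ) + x ) <= 16
stmt 1: y := z * 5  -- replace 1 occurrence(s) of y with (z * 5)
  => ( ( x * ( x - ( z * 5 ) ) ) + x ) <= 16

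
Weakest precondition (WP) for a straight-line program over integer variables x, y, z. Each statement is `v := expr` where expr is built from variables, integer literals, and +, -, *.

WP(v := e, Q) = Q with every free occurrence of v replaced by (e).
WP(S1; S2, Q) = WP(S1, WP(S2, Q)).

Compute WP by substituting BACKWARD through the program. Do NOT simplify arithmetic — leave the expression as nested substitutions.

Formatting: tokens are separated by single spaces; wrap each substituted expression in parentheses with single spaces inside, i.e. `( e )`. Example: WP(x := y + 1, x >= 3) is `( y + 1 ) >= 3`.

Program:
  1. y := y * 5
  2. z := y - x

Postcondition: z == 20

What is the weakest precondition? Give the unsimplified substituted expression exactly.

post: z == 20
stmt 2: z := y - x  -- replace 1 occurrence(s) of z with (y - x)
  => ( y - x ) == 20
stmt 1: y := y * 5  -- replace 1 occurrence(s) of y with (y * 5)
  => ( ( y * 5 ) - x ) == 20

Answer: ( ( y * 5 ) - x ) == 20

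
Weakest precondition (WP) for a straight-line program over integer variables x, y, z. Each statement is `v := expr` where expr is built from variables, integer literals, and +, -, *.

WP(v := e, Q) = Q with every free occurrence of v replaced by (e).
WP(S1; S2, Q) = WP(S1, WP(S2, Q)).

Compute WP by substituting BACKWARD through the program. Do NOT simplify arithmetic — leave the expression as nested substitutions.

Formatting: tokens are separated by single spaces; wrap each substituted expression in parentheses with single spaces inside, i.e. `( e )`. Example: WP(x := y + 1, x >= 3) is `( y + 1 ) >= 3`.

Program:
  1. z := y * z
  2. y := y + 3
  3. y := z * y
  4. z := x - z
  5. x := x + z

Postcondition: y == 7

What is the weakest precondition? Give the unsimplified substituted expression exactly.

Answer: ( ( y * z ) * ( y + 3 ) ) == 7

Derivation:
post: y == 7
stmt 5: x := x + z  -- replace 0 occurrence(s) of x with (x + z)
  => y == 7
stmt 4: z := x - z  -- replace 0 occurrence(s) of z with (x - z)
  => y == 7
stmt 3: y := z * y  -- replace 1 occurrence(s) of y with (z * y)
  => ( z * y ) == 7
stmt 2: y := y + 3  -- replace 1 occurrence(s) of y with (y + 3)
  => ( z * ( y + 3 ) ) == 7
stmt 1: z := y * z  -- replace 1 occurrence(s) of z with (y * z)
  => ( ( y * z ) * ( y + 3 ) ) == 7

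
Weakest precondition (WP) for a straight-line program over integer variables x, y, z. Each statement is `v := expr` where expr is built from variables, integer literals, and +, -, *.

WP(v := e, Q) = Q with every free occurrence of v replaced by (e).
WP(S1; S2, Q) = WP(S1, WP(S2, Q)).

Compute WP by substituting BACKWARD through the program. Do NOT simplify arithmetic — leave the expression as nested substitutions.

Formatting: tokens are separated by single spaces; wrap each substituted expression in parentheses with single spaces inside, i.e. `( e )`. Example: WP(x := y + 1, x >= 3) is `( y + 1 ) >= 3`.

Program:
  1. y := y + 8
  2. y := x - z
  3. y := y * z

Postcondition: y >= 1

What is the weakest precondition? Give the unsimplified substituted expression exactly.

post: y >= 1
stmt 3: y := y * z  -- replace 1 occurrence(s) of y with (y * z)
  => ( y * z ) >= 1
stmt 2: y := x - z  -- replace 1 occurrence(s) of y with (x - z)
  => ( ( x - z ) * z ) >= 1
stmt 1: y := y + 8  -- replace 0 occurrence(s) of y with (y + 8)
  => ( ( x - z ) * z ) >= 1

Answer: ( ( x - z ) * z ) >= 1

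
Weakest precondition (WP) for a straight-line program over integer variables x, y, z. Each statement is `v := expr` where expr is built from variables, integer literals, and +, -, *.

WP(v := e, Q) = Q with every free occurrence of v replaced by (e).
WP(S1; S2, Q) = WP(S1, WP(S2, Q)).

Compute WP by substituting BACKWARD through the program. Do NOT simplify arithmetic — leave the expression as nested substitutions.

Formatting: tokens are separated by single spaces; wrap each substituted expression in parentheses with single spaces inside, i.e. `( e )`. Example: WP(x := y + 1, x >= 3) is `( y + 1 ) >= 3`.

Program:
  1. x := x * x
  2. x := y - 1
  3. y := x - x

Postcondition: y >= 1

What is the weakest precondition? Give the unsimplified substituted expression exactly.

Answer: ( ( y - 1 ) - ( y - 1 ) ) >= 1

Derivation:
post: y >= 1
stmt 3: y := x - x  -- replace 1 occurrence(s) of y with (x - x)
  => ( x - x ) >= 1
stmt 2: x := y - 1  -- replace 2 occurrence(s) of x with (y - 1)
  => ( ( y - 1 ) - ( y - 1 ) ) >= 1
stmt 1: x := x * x  -- replace 0 occurrence(s) of x with (x * x)
  => ( ( y - 1 ) - ( y - 1 ) ) >= 1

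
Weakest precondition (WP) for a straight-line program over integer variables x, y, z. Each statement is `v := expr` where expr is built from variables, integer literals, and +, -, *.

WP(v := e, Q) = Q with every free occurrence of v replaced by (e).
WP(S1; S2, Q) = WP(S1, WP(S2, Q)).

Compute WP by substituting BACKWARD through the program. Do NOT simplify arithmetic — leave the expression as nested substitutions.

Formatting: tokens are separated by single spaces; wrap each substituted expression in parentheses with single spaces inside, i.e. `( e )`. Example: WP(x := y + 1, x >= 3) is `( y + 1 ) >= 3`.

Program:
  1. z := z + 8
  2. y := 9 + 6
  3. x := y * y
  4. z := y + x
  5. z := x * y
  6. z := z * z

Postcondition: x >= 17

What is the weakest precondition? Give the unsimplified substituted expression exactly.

post: x >= 17
stmt 6: z := z * z  -- replace 0 occurrence(s) of z with (z * z)
  => x >= 17
stmt 5: z := x * y  -- replace 0 occurrence(s) of z with (x * y)
  => x >= 17
stmt 4: z := y + x  -- replace 0 occurrence(s) of z with (y + x)
  => x >= 17
stmt 3: x := y * y  -- replace 1 occurrence(s) of x with (y * y)
  => ( y * y ) >= 17
stmt 2: y := 9 + 6  -- replace 2 occurrence(s) of y with (9 + 6)
  => ( ( 9 + 6 ) * ( 9 + 6 ) ) >= 17
stmt 1: z := z + 8  -- replace 0 occurrence(s) of z with (z + 8)
  => ( ( 9 + 6 ) * ( 9 + 6 ) ) >= 17

Answer: ( ( 9 + 6 ) * ( 9 + 6 ) ) >= 17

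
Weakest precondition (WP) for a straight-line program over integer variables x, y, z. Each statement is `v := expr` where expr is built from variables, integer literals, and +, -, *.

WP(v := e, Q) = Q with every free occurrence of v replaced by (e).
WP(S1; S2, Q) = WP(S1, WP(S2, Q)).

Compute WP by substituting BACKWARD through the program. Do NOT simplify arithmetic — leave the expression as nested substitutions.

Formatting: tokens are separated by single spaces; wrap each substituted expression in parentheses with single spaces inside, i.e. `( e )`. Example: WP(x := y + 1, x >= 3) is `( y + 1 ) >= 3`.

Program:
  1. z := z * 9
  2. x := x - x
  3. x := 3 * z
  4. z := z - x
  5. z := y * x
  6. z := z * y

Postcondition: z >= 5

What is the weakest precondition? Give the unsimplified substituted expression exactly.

Answer: ( ( y * ( 3 * ( z * 9 ) ) ) * y ) >= 5

Derivation:
post: z >= 5
stmt 6: z := z * y  -- replace 1 occurrence(s) of z with (z * y)
  => ( z * y ) >= 5
stmt 5: z := y * x  -- replace 1 occurrence(s) of z with (y * x)
  => ( ( y * x ) * y ) >= 5
stmt 4: z := z - x  -- replace 0 occurrence(s) of z with (z - x)
  => ( ( y * x ) * y ) >= 5
stmt 3: x := 3 * z  -- replace 1 occurrence(s) of x with (3 * z)
  => ( ( y * ( 3 * z ) ) * y ) >= 5
stmt 2: x := x - x  -- replace 0 occurrence(s) of x with (x - x)
  => ( ( y * ( 3 * z ) ) * y ) >= 5
stmt 1: z := z * 9  -- replace 1 occurrence(s) of z with (z * 9)
  => ( ( y * ( 3 * ( z * 9 ) ) ) * y ) >= 5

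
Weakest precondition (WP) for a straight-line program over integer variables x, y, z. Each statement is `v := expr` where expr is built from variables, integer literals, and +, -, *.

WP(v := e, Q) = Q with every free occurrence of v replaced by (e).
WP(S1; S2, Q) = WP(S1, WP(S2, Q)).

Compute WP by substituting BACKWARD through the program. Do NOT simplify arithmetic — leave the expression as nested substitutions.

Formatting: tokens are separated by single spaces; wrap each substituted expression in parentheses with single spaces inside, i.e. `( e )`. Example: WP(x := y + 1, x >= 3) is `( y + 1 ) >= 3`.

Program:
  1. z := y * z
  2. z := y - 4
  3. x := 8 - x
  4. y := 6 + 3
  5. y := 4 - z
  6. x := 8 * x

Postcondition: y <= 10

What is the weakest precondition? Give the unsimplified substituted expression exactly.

Answer: ( 4 - ( y - 4 ) ) <= 10

Derivation:
post: y <= 10
stmt 6: x := 8 * x  -- replace 0 occurrence(s) of x with (8 * x)
  => y <= 10
stmt 5: y := 4 - z  -- replace 1 occurrence(s) of y with (4 - z)
  => ( 4 - z ) <= 10
stmt 4: y := 6 + 3  -- replace 0 occurrence(s) of y with (6 + 3)
  => ( 4 - z ) <= 10
stmt 3: x := 8 - x  -- replace 0 occurrence(s) of x with (8 - x)
  => ( 4 - z ) <= 10
stmt 2: z := y - 4  -- replace 1 occurrence(s) of z with (y - 4)
  => ( 4 - ( y - 4 ) ) <= 10
stmt 1: z := y * z  -- replace 0 occurrence(s) of z with (y * z)
  => ( 4 - ( y - 4 ) ) <= 10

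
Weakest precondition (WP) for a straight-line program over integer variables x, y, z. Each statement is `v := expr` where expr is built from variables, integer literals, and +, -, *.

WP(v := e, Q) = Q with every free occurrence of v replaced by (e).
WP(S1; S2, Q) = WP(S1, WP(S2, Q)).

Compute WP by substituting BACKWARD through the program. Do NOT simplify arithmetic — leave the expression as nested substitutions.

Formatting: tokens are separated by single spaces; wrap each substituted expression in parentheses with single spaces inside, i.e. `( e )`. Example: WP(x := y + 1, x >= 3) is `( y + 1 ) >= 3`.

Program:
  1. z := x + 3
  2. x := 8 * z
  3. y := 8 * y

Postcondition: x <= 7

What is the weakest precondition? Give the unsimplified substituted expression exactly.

post: x <= 7
stmt 3: y := 8 * y  -- replace 0 occurrence(s) of y with (8 * y)
  => x <= 7
stmt 2: x := 8 * z  -- replace 1 occurrence(s) of x with (8 * z)
  => ( 8 * z ) <= 7
stmt 1: z := x + 3  -- replace 1 occurrence(s) of z with (x + 3)
  => ( 8 * ( x + 3 ) ) <= 7

Answer: ( 8 * ( x + 3 ) ) <= 7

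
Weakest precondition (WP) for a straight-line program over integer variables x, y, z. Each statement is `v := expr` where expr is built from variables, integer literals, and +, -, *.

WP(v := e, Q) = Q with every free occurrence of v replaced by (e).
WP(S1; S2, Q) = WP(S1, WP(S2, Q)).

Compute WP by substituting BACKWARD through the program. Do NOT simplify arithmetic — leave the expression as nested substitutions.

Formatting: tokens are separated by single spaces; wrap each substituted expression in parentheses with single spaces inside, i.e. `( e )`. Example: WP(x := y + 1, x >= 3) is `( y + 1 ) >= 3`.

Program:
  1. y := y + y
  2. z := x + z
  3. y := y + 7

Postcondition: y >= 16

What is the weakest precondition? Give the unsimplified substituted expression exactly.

Answer: ( ( y + y ) + 7 ) >= 16

Derivation:
post: y >= 16
stmt 3: y := y + 7  -- replace 1 occurrence(s) of y with (y + 7)
  => ( y + 7 ) >= 16
stmt 2: z := x + z  -- replace 0 occurrence(s) of z with (x + z)
  => ( y + 7 ) >= 16
stmt 1: y := y + y  -- replace 1 occurrence(s) of y with (y + y)
  => ( ( y + y ) + 7 ) >= 16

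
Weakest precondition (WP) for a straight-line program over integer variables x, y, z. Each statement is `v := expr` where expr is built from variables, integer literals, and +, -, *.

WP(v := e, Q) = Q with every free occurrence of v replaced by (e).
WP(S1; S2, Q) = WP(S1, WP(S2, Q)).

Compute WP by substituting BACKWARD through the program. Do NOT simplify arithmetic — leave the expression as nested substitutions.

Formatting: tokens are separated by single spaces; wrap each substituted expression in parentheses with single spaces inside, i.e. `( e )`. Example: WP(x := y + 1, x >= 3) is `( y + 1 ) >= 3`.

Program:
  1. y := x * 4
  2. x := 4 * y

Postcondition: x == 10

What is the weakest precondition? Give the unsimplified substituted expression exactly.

post: x == 10
stmt 2: x := 4 * y  -- replace 1 occurrence(s) of x with (4 * y)
  => ( 4 * y ) == 10
stmt 1: y := x * 4  -- replace 1 occurrence(s) of y with (x * 4)
  => ( 4 * ( x * 4 ) ) == 10

Answer: ( 4 * ( x * 4 ) ) == 10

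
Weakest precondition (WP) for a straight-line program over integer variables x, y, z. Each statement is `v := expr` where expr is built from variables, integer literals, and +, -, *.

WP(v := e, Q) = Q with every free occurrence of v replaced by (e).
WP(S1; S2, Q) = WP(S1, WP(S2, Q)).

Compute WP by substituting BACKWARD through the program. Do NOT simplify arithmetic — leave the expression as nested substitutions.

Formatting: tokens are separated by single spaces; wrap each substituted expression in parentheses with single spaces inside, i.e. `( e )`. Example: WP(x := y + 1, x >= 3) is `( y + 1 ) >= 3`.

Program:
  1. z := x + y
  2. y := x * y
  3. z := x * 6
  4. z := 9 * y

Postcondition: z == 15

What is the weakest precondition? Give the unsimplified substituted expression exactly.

post: z == 15
stmt 4: z := 9 * y  -- replace 1 occurrence(s) of z with (9 * y)
  => ( 9 * y ) == 15
stmt 3: z := x * 6  -- replace 0 occurrence(s) of z with (x * 6)
  => ( 9 * y ) == 15
stmt 2: y := x * y  -- replace 1 occurrence(s) of y with (x * y)
  => ( 9 * ( x * y ) ) == 15
stmt 1: z := x + y  -- replace 0 occurrence(s) of z with (x + y)
  => ( 9 * ( x * y ) ) == 15

Answer: ( 9 * ( x * y ) ) == 15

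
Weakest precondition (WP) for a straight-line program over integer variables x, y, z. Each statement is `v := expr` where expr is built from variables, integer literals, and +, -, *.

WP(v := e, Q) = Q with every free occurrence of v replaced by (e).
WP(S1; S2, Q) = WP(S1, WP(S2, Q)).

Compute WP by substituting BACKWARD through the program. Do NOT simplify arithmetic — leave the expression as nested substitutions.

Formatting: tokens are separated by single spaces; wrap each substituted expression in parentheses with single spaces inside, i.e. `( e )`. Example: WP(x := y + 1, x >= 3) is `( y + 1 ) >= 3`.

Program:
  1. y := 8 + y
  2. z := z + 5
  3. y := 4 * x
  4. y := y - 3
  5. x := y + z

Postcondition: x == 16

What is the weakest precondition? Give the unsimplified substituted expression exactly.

post: x == 16
stmt 5: x := y + z  -- replace 1 occurrence(s) of x with (y + z)
  => ( y + z ) == 16
stmt 4: y := y - 3  -- replace 1 occurrence(s) of y with (y - 3)
  => ( ( y - 3 ) + z ) == 16
stmt 3: y := 4 * x  -- replace 1 occurrence(s) of y with (4 * x)
  => ( ( ( 4 * x ) - 3 ) + z ) == 16
stmt 2: z := z + 5  -- replace 1 occurrence(s) of z with (z + 5)
  => ( ( ( 4 * x ) - 3 ) + ( z + 5 ) ) == 16
stmt 1: y := 8 + y  -- replace 0 occurrence(s) of y with (8 + y)
  => ( ( ( 4 * x ) - 3 ) + ( z + 5 ) ) == 16

Answer: ( ( ( 4 * x ) - 3 ) + ( z + 5 ) ) == 16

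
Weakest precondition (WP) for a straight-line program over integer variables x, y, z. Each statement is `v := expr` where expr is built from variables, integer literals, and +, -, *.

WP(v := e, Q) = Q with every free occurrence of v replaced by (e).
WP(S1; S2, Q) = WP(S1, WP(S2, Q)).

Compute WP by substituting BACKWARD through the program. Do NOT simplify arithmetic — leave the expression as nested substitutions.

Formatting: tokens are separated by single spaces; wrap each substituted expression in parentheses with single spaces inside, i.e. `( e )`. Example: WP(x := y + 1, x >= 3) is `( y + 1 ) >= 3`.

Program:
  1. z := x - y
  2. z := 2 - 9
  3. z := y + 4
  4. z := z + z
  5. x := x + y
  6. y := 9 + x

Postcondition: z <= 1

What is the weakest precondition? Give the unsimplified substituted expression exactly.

post: z <= 1
stmt 6: y := 9 + x  -- replace 0 occurrence(s) of y with (9 + x)
  => z <= 1
stmt 5: x := x + y  -- replace 0 occurrence(s) of x with (x + y)
  => z <= 1
stmt 4: z := z + z  -- replace 1 occurrence(s) of z with (z + z)
  => ( z + z ) <= 1
stmt 3: z := y + 4  -- replace 2 occurrence(s) of z with (y + 4)
  => ( ( y + 4 ) + ( y + 4 ) ) <= 1
stmt 2: z := 2 - 9  -- replace 0 occurrence(s) of z with (2 - 9)
  => ( ( y + 4 ) + ( y + 4 ) ) <= 1
stmt 1: z := x - y  -- replace 0 occurrence(s) of z with (x - y)
  => ( ( y + 4 ) + ( y + 4 ) ) <= 1

Answer: ( ( y + 4 ) + ( y + 4 ) ) <= 1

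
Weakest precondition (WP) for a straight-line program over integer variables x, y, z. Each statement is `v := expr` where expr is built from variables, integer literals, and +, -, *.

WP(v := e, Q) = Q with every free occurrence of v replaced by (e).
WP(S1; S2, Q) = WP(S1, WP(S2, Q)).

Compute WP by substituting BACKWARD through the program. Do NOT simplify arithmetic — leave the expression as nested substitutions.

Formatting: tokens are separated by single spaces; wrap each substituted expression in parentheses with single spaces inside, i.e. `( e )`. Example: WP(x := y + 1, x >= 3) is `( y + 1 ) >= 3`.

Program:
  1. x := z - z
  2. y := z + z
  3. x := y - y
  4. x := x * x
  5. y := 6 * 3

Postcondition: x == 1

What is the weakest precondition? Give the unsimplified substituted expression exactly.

Answer: ( ( ( z + z ) - ( z + z ) ) * ( ( z + z ) - ( z + z ) ) ) == 1

Derivation:
post: x == 1
stmt 5: y := 6 * 3  -- replace 0 occurrence(s) of y with (6 * 3)
  => x == 1
stmt 4: x := x * x  -- replace 1 occurrence(s) of x with (x * x)
  => ( x * x ) == 1
stmt 3: x := y - y  -- replace 2 occurrence(s) of x with (y - y)
  => ( ( y - y ) * ( y - y ) ) == 1
stmt 2: y := z + z  -- replace 4 occurrence(s) of y with (z + z)
  => ( ( ( z + z ) - ( z + z ) ) * ( ( z + z ) - ( z + z ) ) ) == 1
stmt 1: x := z - z  -- replace 0 occurrence(s) of x with (z - z)
  => ( ( ( z + z ) - ( z + z ) ) * ( ( z + z ) - ( z + z ) ) ) == 1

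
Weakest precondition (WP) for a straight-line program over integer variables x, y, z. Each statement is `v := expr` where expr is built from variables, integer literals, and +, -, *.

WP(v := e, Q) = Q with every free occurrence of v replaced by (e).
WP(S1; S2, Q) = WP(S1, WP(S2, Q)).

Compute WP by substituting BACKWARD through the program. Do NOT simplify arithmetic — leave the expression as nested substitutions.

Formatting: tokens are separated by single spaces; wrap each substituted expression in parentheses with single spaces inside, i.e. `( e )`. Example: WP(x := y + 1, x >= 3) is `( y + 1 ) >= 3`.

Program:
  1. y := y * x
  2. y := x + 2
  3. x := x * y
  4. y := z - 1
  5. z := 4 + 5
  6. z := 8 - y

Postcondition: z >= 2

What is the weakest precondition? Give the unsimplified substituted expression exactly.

Answer: ( 8 - ( z - 1 ) ) >= 2

Derivation:
post: z >= 2
stmt 6: z := 8 - y  -- replace 1 occurrence(s) of z with (8 - y)
  => ( 8 - y ) >= 2
stmt 5: z := 4 + 5  -- replace 0 occurrence(s) of z with (4 + 5)
  => ( 8 - y ) >= 2
stmt 4: y := z - 1  -- replace 1 occurrence(s) of y with (z - 1)
  => ( 8 - ( z - 1 ) ) >= 2
stmt 3: x := x * y  -- replace 0 occurrence(s) of x with (x * y)
  => ( 8 - ( z - 1 ) ) >= 2
stmt 2: y := x + 2  -- replace 0 occurrence(s) of y with (x + 2)
  => ( 8 - ( z - 1 ) ) >= 2
stmt 1: y := y * x  -- replace 0 occurrence(s) of y with (y * x)
  => ( 8 - ( z - 1 ) ) >= 2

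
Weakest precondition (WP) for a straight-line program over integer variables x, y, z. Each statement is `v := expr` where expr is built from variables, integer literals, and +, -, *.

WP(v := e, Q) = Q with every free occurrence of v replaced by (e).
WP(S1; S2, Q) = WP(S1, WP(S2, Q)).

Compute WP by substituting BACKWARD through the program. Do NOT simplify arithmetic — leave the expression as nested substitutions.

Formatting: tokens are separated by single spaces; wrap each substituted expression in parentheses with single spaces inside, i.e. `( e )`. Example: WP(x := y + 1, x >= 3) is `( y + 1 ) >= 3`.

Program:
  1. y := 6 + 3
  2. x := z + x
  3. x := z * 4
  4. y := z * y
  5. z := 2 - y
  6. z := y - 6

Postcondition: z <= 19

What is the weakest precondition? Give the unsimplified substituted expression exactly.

Answer: ( ( z * ( 6 + 3 ) ) - 6 ) <= 19

Derivation:
post: z <= 19
stmt 6: z := y - 6  -- replace 1 occurrence(s) of z with (y - 6)
  => ( y - 6 ) <= 19
stmt 5: z := 2 - y  -- replace 0 occurrence(s) of z with (2 - y)
  => ( y - 6 ) <= 19
stmt 4: y := z * y  -- replace 1 occurrence(s) of y with (z * y)
  => ( ( z * y ) - 6 ) <= 19
stmt 3: x := z * 4  -- replace 0 occurrence(s) of x with (z * 4)
  => ( ( z * y ) - 6 ) <= 19
stmt 2: x := z + x  -- replace 0 occurrence(s) of x with (z + x)
  => ( ( z * y ) - 6 ) <= 19
stmt 1: y := 6 + 3  -- replace 1 occurrence(s) of y with (6 + 3)
  => ( ( z * ( 6 + 3 ) ) - 6 ) <= 19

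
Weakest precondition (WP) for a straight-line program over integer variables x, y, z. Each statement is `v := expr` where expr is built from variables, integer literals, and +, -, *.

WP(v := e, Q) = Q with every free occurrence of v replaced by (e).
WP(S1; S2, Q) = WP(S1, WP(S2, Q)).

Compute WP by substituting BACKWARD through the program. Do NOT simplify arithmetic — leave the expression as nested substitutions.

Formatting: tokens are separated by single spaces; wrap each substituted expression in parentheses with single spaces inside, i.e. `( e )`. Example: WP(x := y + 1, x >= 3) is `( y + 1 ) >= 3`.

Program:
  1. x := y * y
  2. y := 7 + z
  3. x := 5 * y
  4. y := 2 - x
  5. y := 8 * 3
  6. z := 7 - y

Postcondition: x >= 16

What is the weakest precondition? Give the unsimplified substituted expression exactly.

post: x >= 16
stmt 6: z := 7 - y  -- replace 0 occurrence(s) of z with (7 - y)
  => x >= 16
stmt 5: y := 8 * 3  -- replace 0 occurrence(s) of y with (8 * 3)
  => x >= 16
stmt 4: y := 2 - x  -- replace 0 occurrence(s) of y with (2 - x)
  => x >= 16
stmt 3: x := 5 * y  -- replace 1 occurrence(s) of x with (5 * y)
  => ( 5 * y ) >= 16
stmt 2: y := 7 + z  -- replace 1 occurrence(s) of y with (7 + z)
  => ( 5 * ( 7 + z ) ) >= 16
stmt 1: x := y * y  -- replace 0 occurrence(s) of x with (y * y)
  => ( 5 * ( 7 + z ) ) >= 16

Answer: ( 5 * ( 7 + z ) ) >= 16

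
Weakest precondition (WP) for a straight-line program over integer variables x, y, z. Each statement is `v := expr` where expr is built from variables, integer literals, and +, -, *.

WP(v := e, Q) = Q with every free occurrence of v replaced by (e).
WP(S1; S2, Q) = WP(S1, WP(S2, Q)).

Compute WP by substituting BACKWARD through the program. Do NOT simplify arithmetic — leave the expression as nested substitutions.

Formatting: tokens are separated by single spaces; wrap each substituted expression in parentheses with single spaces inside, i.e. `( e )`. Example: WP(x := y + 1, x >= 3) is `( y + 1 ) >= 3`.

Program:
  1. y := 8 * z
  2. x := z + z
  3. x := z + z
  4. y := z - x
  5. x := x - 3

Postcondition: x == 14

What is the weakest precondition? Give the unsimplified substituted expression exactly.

post: x == 14
stmt 5: x := x - 3  -- replace 1 occurrence(s) of x with (x - 3)
  => ( x - 3 ) == 14
stmt 4: y := z - x  -- replace 0 occurrence(s) of y with (z - x)
  => ( x - 3 ) == 14
stmt 3: x := z + z  -- replace 1 occurrence(s) of x with (z + z)
  => ( ( z + z ) - 3 ) == 14
stmt 2: x := z + z  -- replace 0 occurrence(s) of x with (z + z)
  => ( ( z + z ) - 3 ) == 14
stmt 1: y := 8 * z  -- replace 0 occurrence(s) of y with (8 * z)
  => ( ( z + z ) - 3 ) == 14

Answer: ( ( z + z ) - 3 ) == 14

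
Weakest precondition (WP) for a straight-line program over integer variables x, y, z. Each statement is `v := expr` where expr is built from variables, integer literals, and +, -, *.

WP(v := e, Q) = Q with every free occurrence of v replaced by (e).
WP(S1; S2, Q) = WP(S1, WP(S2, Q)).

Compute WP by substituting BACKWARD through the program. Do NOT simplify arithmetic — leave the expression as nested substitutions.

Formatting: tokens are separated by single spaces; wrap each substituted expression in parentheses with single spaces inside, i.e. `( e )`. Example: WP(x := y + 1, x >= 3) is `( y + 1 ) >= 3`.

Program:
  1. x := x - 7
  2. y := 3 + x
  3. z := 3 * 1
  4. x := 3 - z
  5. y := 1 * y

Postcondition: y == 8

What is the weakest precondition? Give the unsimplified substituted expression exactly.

post: y == 8
stmt 5: y := 1 * y  -- replace 1 occurrence(s) of y with (1 * y)
  => ( 1 * y ) == 8
stmt 4: x := 3 - z  -- replace 0 occurrence(s) of x with (3 - z)
  => ( 1 * y ) == 8
stmt 3: z := 3 * 1  -- replace 0 occurrence(s) of z with (3 * 1)
  => ( 1 * y ) == 8
stmt 2: y := 3 + x  -- replace 1 occurrence(s) of y with (3 + x)
  => ( 1 * ( 3 + x ) ) == 8
stmt 1: x := x - 7  -- replace 1 occurrence(s) of x with (x - 7)
  => ( 1 * ( 3 + ( x - 7 ) ) ) == 8

Answer: ( 1 * ( 3 + ( x - 7 ) ) ) == 8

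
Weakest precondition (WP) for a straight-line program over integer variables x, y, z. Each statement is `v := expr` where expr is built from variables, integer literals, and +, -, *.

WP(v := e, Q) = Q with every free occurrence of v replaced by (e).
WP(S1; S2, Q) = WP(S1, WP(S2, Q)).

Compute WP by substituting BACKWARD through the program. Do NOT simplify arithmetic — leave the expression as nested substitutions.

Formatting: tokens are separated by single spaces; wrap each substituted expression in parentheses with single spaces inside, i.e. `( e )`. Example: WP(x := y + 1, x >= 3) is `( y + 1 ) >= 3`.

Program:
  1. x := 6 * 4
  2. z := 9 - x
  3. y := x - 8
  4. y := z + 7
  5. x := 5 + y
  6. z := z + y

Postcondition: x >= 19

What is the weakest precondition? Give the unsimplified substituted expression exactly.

post: x >= 19
stmt 6: z := z + y  -- replace 0 occurrence(s) of z with (z + y)
  => x >= 19
stmt 5: x := 5 + y  -- replace 1 occurrence(s) of x with (5 + y)
  => ( 5 + y ) >= 19
stmt 4: y := z + 7  -- replace 1 occurrence(s) of y with (z + 7)
  => ( 5 + ( z + 7 ) ) >= 19
stmt 3: y := x - 8  -- replace 0 occurrence(s) of y with (x - 8)
  => ( 5 + ( z + 7 ) ) >= 19
stmt 2: z := 9 - x  -- replace 1 occurrence(s) of z with (9 - x)
  => ( 5 + ( ( 9 - x ) + 7 ) ) >= 19
stmt 1: x := 6 * 4  -- replace 1 occurrence(s) of x with (6 * 4)
  => ( 5 + ( ( 9 - ( 6 * 4 ) ) + 7 ) ) >= 19

Answer: ( 5 + ( ( 9 - ( 6 * 4 ) ) + 7 ) ) >= 19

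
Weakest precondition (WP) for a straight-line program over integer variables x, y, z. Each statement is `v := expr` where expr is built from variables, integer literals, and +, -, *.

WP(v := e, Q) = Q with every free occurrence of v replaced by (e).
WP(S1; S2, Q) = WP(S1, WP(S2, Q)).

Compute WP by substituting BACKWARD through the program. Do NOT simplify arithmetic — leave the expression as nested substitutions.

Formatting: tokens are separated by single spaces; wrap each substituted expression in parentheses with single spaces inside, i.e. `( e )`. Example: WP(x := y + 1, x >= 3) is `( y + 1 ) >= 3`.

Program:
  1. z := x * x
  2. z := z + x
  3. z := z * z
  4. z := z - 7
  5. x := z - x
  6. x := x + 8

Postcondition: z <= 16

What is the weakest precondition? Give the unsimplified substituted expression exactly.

Answer: ( ( ( ( x * x ) + x ) * ( ( x * x ) + x ) ) - 7 ) <= 16

Derivation:
post: z <= 16
stmt 6: x := x + 8  -- replace 0 occurrence(s) of x with (x + 8)
  => z <= 16
stmt 5: x := z - x  -- replace 0 occurrence(s) of x with (z - x)
  => z <= 16
stmt 4: z := z - 7  -- replace 1 occurrence(s) of z with (z - 7)
  => ( z - 7 ) <= 16
stmt 3: z := z * z  -- replace 1 occurrence(s) of z with (z * z)
  => ( ( z * z ) - 7 ) <= 16
stmt 2: z := z + x  -- replace 2 occurrence(s) of z with (z + x)
  => ( ( ( z + x ) * ( z + x ) ) - 7 ) <= 16
stmt 1: z := x * x  -- replace 2 occurrence(s) of z with (x * x)
  => ( ( ( ( x * x ) + x ) * ( ( x * x ) + x ) ) - 7 ) <= 16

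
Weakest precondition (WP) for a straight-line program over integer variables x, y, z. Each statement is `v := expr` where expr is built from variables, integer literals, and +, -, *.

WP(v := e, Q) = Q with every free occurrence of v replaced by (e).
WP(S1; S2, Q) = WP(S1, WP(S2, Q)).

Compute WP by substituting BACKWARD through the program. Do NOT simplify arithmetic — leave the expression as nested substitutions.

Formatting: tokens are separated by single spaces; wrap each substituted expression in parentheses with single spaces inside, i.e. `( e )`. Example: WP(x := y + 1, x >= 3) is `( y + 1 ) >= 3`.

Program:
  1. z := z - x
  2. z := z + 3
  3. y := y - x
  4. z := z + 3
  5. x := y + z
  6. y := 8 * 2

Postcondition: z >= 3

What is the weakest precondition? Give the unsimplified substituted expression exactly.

post: z >= 3
stmt 6: y := 8 * 2  -- replace 0 occurrence(s) of y with (8 * 2)
  => z >= 3
stmt 5: x := y + z  -- replace 0 occurrence(s) of x with (y + z)
  => z >= 3
stmt 4: z := z + 3  -- replace 1 occurrence(s) of z with (z + 3)
  => ( z + 3 ) >= 3
stmt 3: y := y - x  -- replace 0 occurrence(s) of y with (y - x)
  => ( z + 3 ) >= 3
stmt 2: z := z + 3  -- replace 1 occurrence(s) of z with (z + 3)
  => ( ( z + 3 ) + 3 ) >= 3
stmt 1: z := z - x  -- replace 1 occurrence(s) of z with (z - x)
  => ( ( ( z - x ) + 3 ) + 3 ) >= 3

Answer: ( ( ( z - x ) + 3 ) + 3 ) >= 3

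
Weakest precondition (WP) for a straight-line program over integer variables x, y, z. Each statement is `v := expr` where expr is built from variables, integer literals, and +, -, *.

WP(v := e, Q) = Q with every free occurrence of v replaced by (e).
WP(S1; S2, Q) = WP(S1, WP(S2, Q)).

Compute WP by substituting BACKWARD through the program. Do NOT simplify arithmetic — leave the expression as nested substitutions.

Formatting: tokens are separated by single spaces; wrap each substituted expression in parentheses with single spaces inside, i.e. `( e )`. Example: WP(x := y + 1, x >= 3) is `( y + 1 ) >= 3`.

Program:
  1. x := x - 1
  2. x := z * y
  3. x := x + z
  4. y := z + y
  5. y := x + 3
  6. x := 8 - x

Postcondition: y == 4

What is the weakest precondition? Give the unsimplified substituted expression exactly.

post: y == 4
stmt 6: x := 8 - x  -- replace 0 occurrence(s) of x with (8 - x)
  => y == 4
stmt 5: y := x + 3  -- replace 1 occurrence(s) of y with (x + 3)
  => ( x + 3 ) == 4
stmt 4: y := z + y  -- replace 0 occurrence(s) of y with (z + y)
  => ( x + 3 ) == 4
stmt 3: x := x + z  -- replace 1 occurrence(s) of x with (x + z)
  => ( ( x + z ) + 3 ) == 4
stmt 2: x := z * y  -- replace 1 occurrence(s) of x with (z * y)
  => ( ( ( z * y ) + z ) + 3 ) == 4
stmt 1: x := x - 1  -- replace 0 occurrence(s) of x with (x - 1)
  => ( ( ( z * y ) + z ) + 3 ) == 4

Answer: ( ( ( z * y ) + z ) + 3 ) == 4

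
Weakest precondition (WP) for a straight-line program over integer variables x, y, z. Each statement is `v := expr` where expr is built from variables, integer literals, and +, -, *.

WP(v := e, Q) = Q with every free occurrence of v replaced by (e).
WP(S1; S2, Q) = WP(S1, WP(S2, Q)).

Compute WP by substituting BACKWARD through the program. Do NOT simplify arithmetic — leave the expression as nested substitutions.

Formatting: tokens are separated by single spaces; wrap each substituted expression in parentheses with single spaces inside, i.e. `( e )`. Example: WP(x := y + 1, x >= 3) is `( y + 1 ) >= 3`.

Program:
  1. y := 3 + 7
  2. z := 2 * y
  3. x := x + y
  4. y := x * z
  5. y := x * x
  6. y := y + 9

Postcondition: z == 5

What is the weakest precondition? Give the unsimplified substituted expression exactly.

post: z == 5
stmt 6: y := y + 9  -- replace 0 occurrence(s) of y with (y + 9)
  => z == 5
stmt 5: y := x * x  -- replace 0 occurrence(s) of y with (x * x)
  => z == 5
stmt 4: y := x * z  -- replace 0 occurrence(s) of y with (x * z)
  => z == 5
stmt 3: x := x + y  -- replace 0 occurrence(s) of x with (x + y)
  => z == 5
stmt 2: z := 2 * y  -- replace 1 occurrence(s) of z with (2 * y)
  => ( 2 * y ) == 5
stmt 1: y := 3 + 7  -- replace 1 occurrence(s) of y with (3 + 7)
  => ( 2 * ( 3 + 7 ) ) == 5

Answer: ( 2 * ( 3 + 7 ) ) == 5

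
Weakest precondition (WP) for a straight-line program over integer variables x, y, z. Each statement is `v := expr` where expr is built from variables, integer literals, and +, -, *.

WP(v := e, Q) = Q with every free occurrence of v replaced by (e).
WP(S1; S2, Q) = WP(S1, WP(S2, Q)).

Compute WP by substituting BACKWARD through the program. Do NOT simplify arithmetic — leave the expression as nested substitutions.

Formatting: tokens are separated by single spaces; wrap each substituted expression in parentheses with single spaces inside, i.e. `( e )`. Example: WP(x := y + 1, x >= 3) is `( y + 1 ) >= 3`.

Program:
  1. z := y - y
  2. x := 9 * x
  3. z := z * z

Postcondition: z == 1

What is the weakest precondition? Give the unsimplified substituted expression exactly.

post: z == 1
stmt 3: z := z * z  -- replace 1 occurrence(s) of z with (z * z)
  => ( z * z ) == 1
stmt 2: x := 9 * x  -- replace 0 occurrence(s) of x with (9 * x)
  => ( z * z ) == 1
stmt 1: z := y - y  -- replace 2 occurrence(s) of z with (y - y)
  => ( ( y - y ) * ( y - y ) ) == 1

Answer: ( ( y - y ) * ( y - y ) ) == 1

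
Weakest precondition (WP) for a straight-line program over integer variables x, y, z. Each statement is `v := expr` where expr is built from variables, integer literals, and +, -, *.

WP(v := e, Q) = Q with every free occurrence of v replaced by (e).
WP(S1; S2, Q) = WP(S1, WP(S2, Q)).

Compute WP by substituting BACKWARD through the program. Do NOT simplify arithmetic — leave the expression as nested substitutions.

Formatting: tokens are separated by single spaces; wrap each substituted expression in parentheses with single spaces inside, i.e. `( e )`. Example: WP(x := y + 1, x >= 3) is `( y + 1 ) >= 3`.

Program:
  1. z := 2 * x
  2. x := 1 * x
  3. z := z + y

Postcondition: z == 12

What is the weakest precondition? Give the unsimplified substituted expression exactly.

Answer: ( ( 2 * x ) + y ) == 12

Derivation:
post: z == 12
stmt 3: z := z + y  -- replace 1 occurrence(s) of z with (z + y)
  => ( z + y ) == 12
stmt 2: x := 1 * x  -- replace 0 occurrence(s) of x with (1 * x)
  => ( z + y ) == 12
stmt 1: z := 2 * x  -- replace 1 occurrence(s) of z with (2 * x)
  => ( ( 2 * x ) + y ) == 12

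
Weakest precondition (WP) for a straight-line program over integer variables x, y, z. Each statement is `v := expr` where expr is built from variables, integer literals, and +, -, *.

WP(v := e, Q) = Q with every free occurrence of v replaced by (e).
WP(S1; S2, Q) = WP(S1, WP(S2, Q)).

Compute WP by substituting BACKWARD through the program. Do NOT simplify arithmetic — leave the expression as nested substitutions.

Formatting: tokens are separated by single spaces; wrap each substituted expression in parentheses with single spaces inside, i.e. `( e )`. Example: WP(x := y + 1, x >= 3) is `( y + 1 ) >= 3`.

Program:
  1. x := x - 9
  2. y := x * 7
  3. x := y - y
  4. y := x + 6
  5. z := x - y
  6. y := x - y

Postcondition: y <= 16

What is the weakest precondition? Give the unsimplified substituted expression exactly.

Answer: ( ( ( ( x - 9 ) * 7 ) - ( ( x - 9 ) * 7 ) ) - ( ( ( ( x - 9 ) * 7 ) - ( ( x - 9 ) * 7 ) ) + 6 ) ) <= 16

Derivation:
post: y <= 16
stmt 6: y := x - y  -- replace 1 occurrence(s) of y with (x - y)
  => ( x - y ) <= 16
stmt 5: z := x - y  -- replace 0 occurrence(s) of z with (x - y)
  => ( x - y ) <= 16
stmt 4: y := x + 6  -- replace 1 occurrence(s) of y with (x + 6)
  => ( x - ( x + 6 ) ) <= 16
stmt 3: x := y - y  -- replace 2 occurrence(s) of x with (y - y)
  => ( ( y - y ) - ( ( y - y ) + 6 ) ) <= 16
stmt 2: y := x * 7  -- replace 4 occurrence(s) of y with (x * 7)
  => ( ( ( x * 7 ) - ( x * 7 ) ) - ( ( ( x * 7 ) - ( x * 7 ) ) + 6 ) ) <= 16
stmt 1: x := x - 9  -- replace 4 occurrence(s) of x with (x - 9)
  => ( ( ( ( x - 9 ) * 7 ) - ( ( x - 9 ) * 7 ) ) - ( ( ( ( x - 9 ) * 7 ) - ( ( x - 9 ) * 7 ) ) + 6 ) ) <= 16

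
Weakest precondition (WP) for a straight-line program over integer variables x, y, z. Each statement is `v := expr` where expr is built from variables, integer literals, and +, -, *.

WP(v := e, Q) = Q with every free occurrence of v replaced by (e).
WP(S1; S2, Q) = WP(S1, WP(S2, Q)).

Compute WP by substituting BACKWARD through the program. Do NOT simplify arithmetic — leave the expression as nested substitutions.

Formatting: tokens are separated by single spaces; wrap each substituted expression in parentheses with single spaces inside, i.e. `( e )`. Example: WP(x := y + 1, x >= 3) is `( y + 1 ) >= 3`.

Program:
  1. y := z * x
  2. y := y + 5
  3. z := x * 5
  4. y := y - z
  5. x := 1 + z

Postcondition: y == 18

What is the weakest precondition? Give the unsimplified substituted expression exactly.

post: y == 18
stmt 5: x := 1 + z  -- replace 0 occurrence(s) of x with (1 + z)
  => y == 18
stmt 4: y := y - z  -- replace 1 occurrence(s) of y with (y - z)
  => ( y - z ) == 18
stmt 3: z := x * 5  -- replace 1 occurrence(s) of z with (x * 5)
  => ( y - ( x * 5 ) ) == 18
stmt 2: y := y + 5  -- replace 1 occurrence(s) of y with (y + 5)
  => ( ( y + 5 ) - ( x * 5 ) ) == 18
stmt 1: y := z * x  -- replace 1 occurrence(s) of y with (z * x)
  => ( ( ( z * x ) + 5 ) - ( x * 5 ) ) == 18

Answer: ( ( ( z * x ) + 5 ) - ( x * 5 ) ) == 18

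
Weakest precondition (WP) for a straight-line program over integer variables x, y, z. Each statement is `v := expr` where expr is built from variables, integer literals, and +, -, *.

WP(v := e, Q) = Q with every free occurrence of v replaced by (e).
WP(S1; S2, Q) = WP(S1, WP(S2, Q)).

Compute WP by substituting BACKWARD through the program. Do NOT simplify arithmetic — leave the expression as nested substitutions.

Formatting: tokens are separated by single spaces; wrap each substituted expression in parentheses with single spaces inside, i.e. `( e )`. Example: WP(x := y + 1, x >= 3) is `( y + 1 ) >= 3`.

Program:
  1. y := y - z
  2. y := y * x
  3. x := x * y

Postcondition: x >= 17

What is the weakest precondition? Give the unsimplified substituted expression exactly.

Answer: ( x * ( ( y - z ) * x ) ) >= 17

Derivation:
post: x >= 17
stmt 3: x := x * y  -- replace 1 occurrence(s) of x with (x * y)
  => ( x * y ) >= 17
stmt 2: y := y * x  -- replace 1 occurrence(s) of y with (y * x)
  => ( x * ( y * x ) ) >= 17
stmt 1: y := y - z  -- replace 1 occurrence(s) of y with (y - z)
  => ( x * ( ( y - z ) * x ) ) >= 17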